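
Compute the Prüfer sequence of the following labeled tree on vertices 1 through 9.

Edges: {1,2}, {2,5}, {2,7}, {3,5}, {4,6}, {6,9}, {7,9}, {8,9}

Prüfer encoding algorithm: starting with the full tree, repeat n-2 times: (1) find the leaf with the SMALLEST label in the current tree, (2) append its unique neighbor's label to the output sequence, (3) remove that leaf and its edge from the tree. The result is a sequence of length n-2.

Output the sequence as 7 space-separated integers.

Answer: 2 5 6 2 7 9 9

Derivation:
Step 1: leaves = {1,3,4,8}. Remove smallest leaf 1, emit neighbor 2.
Step 2: leaves = {3,4,8}. Remove smallest leaf 3, emit neighbor 5.
Step 3: leaves = {4,5,8}. Remove smallest leaf 4, emit neighbor 6.
Step 4: leaves = {5,6,8}. Remove smallest leaf 5, emit neighbor 2.
Step 5: leaves = {2,6,8}. Remove smallest leaf 2, emit neighbor 7.
Step 6: leaves = {6,7,8}. Remove smallest leaf 6, emit neighbor 9.
Step 7: leaves = {7,8}. Remove smallest leaf 7, emit neighbor 9.
Done: 2 vertices remain (8, 9). Sequence = [2 5 6 2 7 9 9]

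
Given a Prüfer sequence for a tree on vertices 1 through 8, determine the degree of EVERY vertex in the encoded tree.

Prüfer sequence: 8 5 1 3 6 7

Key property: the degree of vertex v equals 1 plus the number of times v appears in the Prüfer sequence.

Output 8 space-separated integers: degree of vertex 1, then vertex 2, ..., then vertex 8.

p_1 = 8: count[8] becomes 1
p_2 = 5: count[5] becomes 1
p_3 = 1: count[1] becomes 1
p_4 = 3: count[3] becomes 1
p_5 = 6: count[6] becomes 1
p_6 = 7: count[7] becomes 1
Degrees (1 + count): deg[1]=1+1=2, deg[2]=1+0=1, deg[3]=1+1=2, deg[4]=1+0=1, deg[5]=1+1=2, deg[6]=1+1=2, deg[7]=1+1=2, deg[8]=1+1=2

Answer: 2 1 2 1 2 2 2 2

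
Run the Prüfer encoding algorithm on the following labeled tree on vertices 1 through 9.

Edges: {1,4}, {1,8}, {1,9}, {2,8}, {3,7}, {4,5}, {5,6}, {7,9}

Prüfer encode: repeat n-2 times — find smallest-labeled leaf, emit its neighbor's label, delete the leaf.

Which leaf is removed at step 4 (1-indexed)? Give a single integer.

Step 1: current leaves = {2,3,6}. Remove leaf 2 (neighbor: 8).
Step 2: current leaves = {3,6,8}. Remove leaf 3 (neighbor: 7).
Step 3: current leaves = {6,7,8}. Remove leaf 6 (neighbor: 5).
Step 4: current leaves = {5,7,8}. Remove leaf 5 (neighbor: 4).

Answer: 5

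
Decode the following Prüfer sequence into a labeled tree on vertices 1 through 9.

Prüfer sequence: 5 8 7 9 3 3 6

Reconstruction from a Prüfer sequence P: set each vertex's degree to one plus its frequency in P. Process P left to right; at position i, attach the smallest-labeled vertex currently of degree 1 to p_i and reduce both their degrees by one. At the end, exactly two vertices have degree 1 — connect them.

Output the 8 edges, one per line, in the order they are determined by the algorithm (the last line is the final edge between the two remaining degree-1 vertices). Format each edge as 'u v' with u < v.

Answer: 1 5
2 8
4 7
5 9
3 7
3 8
3 6
6 9

Derivation:
Initial degrees: {1:1, 2:1, 3:3, 4:1, 5:2, 6:2, 7:2, 8:2, 9:2}
Step 1: smallest deg-1 vertex = 1, p_1 = 5. Add edge {1,5}. Now deg[1]=0, deg[5]=1.
Step 2: smallest deg-1 vertex = 2, p_2 = 8. Add edge {2,8}. Now deg[2]=0, deg[8]=1.
Step 3: smallest deg-1 vertex = 4, p_3 = 7. Add edge {4,7}. Now deg[4]=0, deg[7]=1.
Step 4: smallest deg-1 vertex = 5, p_4 = 9. Add edge {5,9}. Now deg[5]=0, deg[9]=1.
Step 5: smallest deg-1 vertex = 7, p_5 = 3. Add edge {3,7}. Now deg[7]=0, deg[3]=2.
Step 6: smallest deg-1 vertex = 8, p_6 = 3. Add edge {3,8}. Now deg[8]=0, deg[3]=1.
Step 7: smallest deg-1 vertex = 3, p_7 = 6. Add edge {3,6}. Now deg[3]=0, deg[6]=1.
Final: two remaining deg-1 vertices are 6, 9. Add edge {6,9}.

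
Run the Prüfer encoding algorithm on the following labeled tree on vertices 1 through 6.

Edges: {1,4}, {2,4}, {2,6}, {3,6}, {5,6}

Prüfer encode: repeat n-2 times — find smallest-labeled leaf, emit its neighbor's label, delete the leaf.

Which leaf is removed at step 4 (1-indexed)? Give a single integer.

Answer: 2

Derivation:
Step 1: current leaves = {1,3,5}. Remove leaf 1 (neighbor: 4).
Step 2: current leaves = {3,4,5}. Remove leaf 3 (neighbor: 6).
Step 3: current leaves = {4,5}. Remove leaf 4 (neighbor: 2).
Step 4: current leaves = {2,5}. Remove leaf 2 (neighbor: 6).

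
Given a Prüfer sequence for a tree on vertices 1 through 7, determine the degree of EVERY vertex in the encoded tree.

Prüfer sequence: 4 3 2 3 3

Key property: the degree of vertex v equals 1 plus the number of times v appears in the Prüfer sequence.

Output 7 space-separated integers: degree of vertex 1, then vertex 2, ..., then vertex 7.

Answer: 1 2 4 2 1 1 1

Derivation:
p_1 = 4: count[4] becomes 1
p_2 = 3: count[3] becomes 1
p_3 = 2: count[2] becomes 1
p_4 = 3: count[3] becomes 2
p_5 = 3: count[3] becomes 3
Degrees (1 + count): deg[1]=1+0=1, deg[2]=1+1=2, deg[3]=1+3=4, deg[4]=1+1=2, deg[5]=1+0=1, deg[6]=1+0=1, deg[7]=1+0=1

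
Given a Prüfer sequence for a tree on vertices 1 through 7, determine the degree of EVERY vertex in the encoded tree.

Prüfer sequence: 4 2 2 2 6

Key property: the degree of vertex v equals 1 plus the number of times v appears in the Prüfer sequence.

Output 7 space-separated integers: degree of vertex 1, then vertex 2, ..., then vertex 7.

Answer: 1 4 1 2 1 2 1

Derivation:
p_1 = 4: count[4] becomes 1
p_2 = 2: count[2] becomes 1
p_3 = 2: count[2] becomes 2
p_4 = 2: count[2] becomes 3
p_5 = 6: count[6] becomes 1
Degrees (1 + count): deg[1]=1+0=1, deg[2]=1+3=4, deg[3]=1+0=1, deg[4]=1+1=2, deg[5]=1+0=1, deg[6]=1+1=2, deg[7]=1+0=1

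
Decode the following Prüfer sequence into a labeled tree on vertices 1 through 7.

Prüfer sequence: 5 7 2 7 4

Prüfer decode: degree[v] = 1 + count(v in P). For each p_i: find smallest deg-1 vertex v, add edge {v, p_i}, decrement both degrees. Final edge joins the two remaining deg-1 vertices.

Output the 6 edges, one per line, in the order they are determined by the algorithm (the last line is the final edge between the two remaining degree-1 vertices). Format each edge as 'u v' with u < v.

Initial degrees: {1:1, 2:2, 3:1, 4:2, 5:2, 6:1, 7:3}
Step 1: smallest deg-1 vertex = 1, p_1 = 5. Add edge {1,5}. Now deg[1]=0, deg[5]=1.
Step 2: smallest deg-1 vertex = 3, p_2 = 7. Add edge {3,7}. Now deg[3]=0, deg[7]=2.
Step 3: smallest deg-1 vertex = 5, p_3 = 2. Add edge {2,5}. Now deg[5]=0, deg[2]=1.
Step 4: smallest deg-1 vertex = 2, p_4 = 7. Add edge {2,7}. Now deg[2]=0, deg[7]=1.
Step 5: smallest deg-1 vertex = 6, p_5 = 4. Add edge {4,6}. Now deg[6]=0, deg[4]=1.
Final: two remaining deg-1 vertices are 4, 7. Add edge {4,7}.

Answer: 1 5
3 7
2 5
2 7
4 6
4 7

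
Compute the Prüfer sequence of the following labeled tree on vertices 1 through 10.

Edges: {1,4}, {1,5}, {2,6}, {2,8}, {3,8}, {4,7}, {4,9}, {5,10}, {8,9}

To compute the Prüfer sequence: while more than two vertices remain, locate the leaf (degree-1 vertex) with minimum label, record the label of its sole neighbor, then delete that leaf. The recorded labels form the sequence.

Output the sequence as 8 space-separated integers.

Answer: 8 2 8 4 9 4 1 5

Derivation:
Step 1: leaves = {3,6,7,10}. Remove smallest leaf 3, emit neighbor 8.
Step 2: leaves = {6,7,10}. Remove smallest leaf 6, emit neighbor 2.
Step 3: leaves = {2,7,10}. Remove smallest leaf 2, emit neighbor 8.
Step 4: leaves = {7,8,10}. Remove smallest leaf 7, emit neighbor 4.
Step 5: leaves = {8,10}. Remove smallest leaf 8, emit neighbor 9.
Step 6: leaves = {9,10}. Remove smallest leaf 9, emit neighbor 4.
Step 7: leaves = {4,10}. Remove smallest leaf 4, emit neighbor 1.
Step 8: leaves = {1,10}. Remove smallest leaf 1, emit neighbor 5.
Done: 2 vertices remain (5, 10). Sequence = [8 2 8 4 9 4 1 5]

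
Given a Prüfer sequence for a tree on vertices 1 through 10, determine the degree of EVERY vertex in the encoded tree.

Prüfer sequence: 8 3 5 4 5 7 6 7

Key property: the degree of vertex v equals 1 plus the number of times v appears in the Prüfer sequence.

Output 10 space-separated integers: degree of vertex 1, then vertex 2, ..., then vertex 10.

p_1 = 8: count[8] becomes 1
p_2 = 3: count[3] becomes 1
p_3 = 5: count[5] becomes 1
p_4 = 4: count[4] becomes 1
p_5 = 5: count[5] becomes 2
p_6 = 7: count[7] becomes 1
p_7 = 6: count[6] becomes 1
p_8 = 7: count[7] becomes 2
Degrees (1 + count): deg[1]=1+0=1, deg[2]=1+0=1, deg[3]=1+1=2, deg[4]=1+1=2, deg[5]=1+2=3, deg[6]=1+1=2, deg[7]=1+2=3, deg[8]=1+1=2, deg[9]=1+0=1, deg[10]=1+0=1

Answer: 1 1 2 2 3 2 3 2 1 1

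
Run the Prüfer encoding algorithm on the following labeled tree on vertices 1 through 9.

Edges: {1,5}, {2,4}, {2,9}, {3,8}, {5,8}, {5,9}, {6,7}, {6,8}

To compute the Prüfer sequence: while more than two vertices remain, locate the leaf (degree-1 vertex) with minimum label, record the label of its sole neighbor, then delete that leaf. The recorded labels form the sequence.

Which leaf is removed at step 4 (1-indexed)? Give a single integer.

Step 1: current leaves = {1,3,4,7}. Remove leaf 1 (neighbor: 5).
Step 2: current leaves = {3,4,7}. Remove leaf 3 (neighbor: 8).
Step 3: current leaves = {4,7}. Remove leaf 4 (neighbor: 2).
Step 4: current leaves = {2,7}. Remove leaf 2 (neighbor: 9).

Answer: 2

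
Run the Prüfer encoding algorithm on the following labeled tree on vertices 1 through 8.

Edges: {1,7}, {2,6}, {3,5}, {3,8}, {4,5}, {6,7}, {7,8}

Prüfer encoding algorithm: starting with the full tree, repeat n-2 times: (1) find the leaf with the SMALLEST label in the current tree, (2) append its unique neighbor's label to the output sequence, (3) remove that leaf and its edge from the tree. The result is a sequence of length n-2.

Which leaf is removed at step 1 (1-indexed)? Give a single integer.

Step 1: current leaves = {1,2,4}. Remove leaf 1 (neighbor: 7).

Answer: 1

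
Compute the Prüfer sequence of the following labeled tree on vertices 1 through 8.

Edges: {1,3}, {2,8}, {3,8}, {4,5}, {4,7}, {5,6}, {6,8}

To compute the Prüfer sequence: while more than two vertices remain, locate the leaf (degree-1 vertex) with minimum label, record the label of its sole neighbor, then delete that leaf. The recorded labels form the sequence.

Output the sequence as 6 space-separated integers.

Step 1: leaves = {1,2,7}. Remove smallest leaf 1, emit neighbor 3.
Step 2: leaves = {2,3,7}. Remove smallest leaf 2, emit neighbor 8.
Step 3: leaves = {3,7}. Remove smallest leaf 3, emit neighbor 8.
Step 4: leaves = {7,8}. Remove smallest leaf 7, emit neighbor 4.
Step 5: leaves = {4,8}. Remove smallest leaf 4, emit neighbor 5.
Step 6: leaves = {5,8}. Remove smallest leaf 5, emit neighbor 6.
Done: 2 vertices remain (6, 8). Sequence = [3 8 8 4 5 6]

Answer: 3 8 8 4 5 6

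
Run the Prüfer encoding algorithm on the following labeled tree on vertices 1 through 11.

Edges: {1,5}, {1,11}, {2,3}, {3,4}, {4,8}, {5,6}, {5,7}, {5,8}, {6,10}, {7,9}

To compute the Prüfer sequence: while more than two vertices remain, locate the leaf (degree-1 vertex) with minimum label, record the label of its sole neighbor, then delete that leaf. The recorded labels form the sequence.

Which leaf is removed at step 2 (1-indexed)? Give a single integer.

Step 1: current leaves = {2,9,10,11}. Remove leaf 2 (neighbor: 3).
Step 2: current leaves = {3,9,10,11}. Remove leaf 3 (neighbor: 4).

Answer: 3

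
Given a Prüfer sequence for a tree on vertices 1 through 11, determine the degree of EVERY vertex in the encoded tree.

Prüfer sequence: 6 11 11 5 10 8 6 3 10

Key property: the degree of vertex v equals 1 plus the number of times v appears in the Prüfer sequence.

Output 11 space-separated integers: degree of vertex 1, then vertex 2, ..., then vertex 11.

p_1 = 6: count[6] becomes 1
p_2 = 11: count[11] becomes 1
p_3 = 11: count[11] becomes 2
p_4 = 5: count[5] becomes 1
p_5 = 10: count[10] becomes 1
p_6 = 8: count[8] becomes 1
p_7 = 6: count[6] becomes 2
p_8 = 3: count[3] becomes 1
p_9 = 10: count[10] becomes 2
Degrees (1 + count): deg[1]=1+0=1, deg[2]=1+0=1, deg[3]=1+1=2, deg[4]=1+0=1, deg[5]=1+1=2, deg[6]=1+2=3, deg[7]=1+0=1, deg[8]=1+1=2, deg[9]=1+0=1, deg[10]=1+2=3, deg[11]=1+2=3

Answer: 1 1 2 1 2 3 1 2 1 3 3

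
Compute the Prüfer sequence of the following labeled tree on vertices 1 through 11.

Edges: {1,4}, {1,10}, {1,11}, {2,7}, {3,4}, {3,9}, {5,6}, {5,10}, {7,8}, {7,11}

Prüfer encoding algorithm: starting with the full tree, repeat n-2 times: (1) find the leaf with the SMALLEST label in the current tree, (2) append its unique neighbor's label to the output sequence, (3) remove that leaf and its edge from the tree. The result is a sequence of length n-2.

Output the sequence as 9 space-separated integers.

Answer: 7 5 10 7 11 3 4 1 1

Derivation:
Step 1: leaves = {2,6,8,9}. Remove smallest leaf 2, emit neighbor 7.
Step 2: leaves = {6,8,9}. Remove smallest leaf 6, emit neighbor 5.
Step 3: leaves = {5,8,9}. Remove smallest leaf 5, emit neighbor 10.
Step 4: leaves = {8,9,10}. Remove smallest leaf 8, emit neighbor 7.
Step 5: leaves = {7,9,10}. Remove smallest leaf 7, emit neighbor 11.
Step 6: leaves = {9,10,11}. Remove smallest leaf 9, emit neighbor 3.
Step 7: leaves = {3,10,11}. Remove smallest leaf 3, emit neighbor 4.
Step 8: leaves = {4,10,11}. Remove smallest leaf 4, emit neighbor 1.
Step 9: leaves = {10,11}. Remove smallest leaf 10, emit neighbor 1.
Done: 2 vertices remain (1, 11). Sequence = [7 5 10 7 11 3 4 1 1]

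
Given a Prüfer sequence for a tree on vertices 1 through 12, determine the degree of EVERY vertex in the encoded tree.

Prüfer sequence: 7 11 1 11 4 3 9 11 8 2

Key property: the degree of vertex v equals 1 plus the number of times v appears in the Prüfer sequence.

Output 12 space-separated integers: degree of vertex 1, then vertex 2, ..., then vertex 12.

p_1 = 7: count[7] becomes 1
p_2 = 11: count[11] becomes 1
p_3 = 1: count[1] becomes 1
p_4 = 11: count[11] becomes 2
p_5 = 4: count[4] becomes 1
p_6 = 3: count[3] becomes 1
p_7 = 9: count[9] becomes 1
p_8 = 11: count[11] becomes 3
p_9 = 8: count[8] becomes 1
p_10 = 2: count[2] becomes 1
Degrees (1 + count): deg[1]=1+1=2, deg[2]=1+1=2, deg[3]=1+1=2, deg[4]=1+1=2, deg[5]=1+0=1, deg[6]=1+0=1, deg[7]=1+1=2, deg[8]=1+1=2, deg[9]=1+1=2, deg[10]=1+0=1, deg[11]=1+3=4, deg[12]=1+0=1

Answer: 2 2 2 2 1 1 2 2 2 1 4 1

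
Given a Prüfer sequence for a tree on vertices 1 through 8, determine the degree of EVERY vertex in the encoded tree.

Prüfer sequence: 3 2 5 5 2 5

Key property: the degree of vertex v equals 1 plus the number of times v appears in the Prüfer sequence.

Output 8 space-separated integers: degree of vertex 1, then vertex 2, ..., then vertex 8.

p_1 = 3: count[3] becomes 1
p_2 = 2: count[2] becomes 1
p_3 = 5: count[5] becomes 1
p_4 = 5: count[5] becomes 2
p_5 = 2: count[2] becomes 2
p_6 = 5: count[5] becomes 3
Degrees (1 + count): deg[1]=1+0=1, deg[2]=1+2=3, deg[3]=1+1=2, deg[4]=1+0=1, deg[5]=1+3=4, deg[6]=1+0=1, deg[7]=1+0=1, deg[8]=1+0=1

Answer: 1 3 2 1 4 1 1 1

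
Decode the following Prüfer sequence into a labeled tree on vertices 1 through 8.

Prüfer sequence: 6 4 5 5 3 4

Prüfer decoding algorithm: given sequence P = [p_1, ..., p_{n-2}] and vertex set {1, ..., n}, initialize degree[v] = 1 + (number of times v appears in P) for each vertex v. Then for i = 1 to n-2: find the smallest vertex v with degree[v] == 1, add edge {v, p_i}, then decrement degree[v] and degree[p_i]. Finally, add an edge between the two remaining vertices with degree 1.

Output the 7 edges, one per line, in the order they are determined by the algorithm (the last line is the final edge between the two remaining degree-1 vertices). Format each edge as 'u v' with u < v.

Answer: 1 6
2 4
5 6
5 7
3 5
3 4
4 8

Derivation:
Initial degrees: {1:1, 2:1, 3:2, 4:3, 5:3, 6:2, 7:1, 8:1}
Step 1: smallest deg-1 vertex = 1, p_1 = 6. Add edge {1,6}. Now deg[1]=0, deg[6]=1.
Step 2: smallest deg-1 vertex = 2, p_2 = 4. Add edge {2,4}. Now deg[2]=0, deg[4]=2.
Step 3: smallest deg-1 vertex = 6, p_3 = 5. Add edge {5,6}. Now deg[6]=0, deg[5]=2.
Step 4: smallest deg-1 vertex = 7, p_4 = 5. Add edge {5,7}. Now deg[7]=0, deg[5]=1.
Step 5: smallest deg-1 vertex = 5, p_5 = 3. Add edge {3,5}. Now deg[5]=0, deg[3]=1.
Step 6: smallest deg-1 vertex = 3, p_6 = 4. Add edge {3,4}. Now deg[3]=0, deg[4]=1.
Final: two remaining deg-1 vertices are 4, 8. Add edge {4,8}.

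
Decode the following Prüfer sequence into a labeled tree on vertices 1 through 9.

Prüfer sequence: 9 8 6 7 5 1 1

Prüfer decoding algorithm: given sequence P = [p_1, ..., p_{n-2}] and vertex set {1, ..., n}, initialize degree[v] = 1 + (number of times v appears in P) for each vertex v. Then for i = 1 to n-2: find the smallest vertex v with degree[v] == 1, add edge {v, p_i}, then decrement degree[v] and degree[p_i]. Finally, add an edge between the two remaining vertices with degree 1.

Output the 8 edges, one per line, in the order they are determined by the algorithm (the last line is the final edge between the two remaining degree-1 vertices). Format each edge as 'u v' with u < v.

Initial degrees: {1:3, 2:1, 3:1, 4:1, 5:2, 6:2, 7:2, 8:2, 9:2}
Step 1: smallest deg-1 vertex = 2, p_1 = 9. Add edge {2,9}. Now deg[2]=0, deg[9]=1.
Step 2: smallest deg-1 vertex = 3, p_2 = 8. Add edge {3,8}. Now deg[3]=0, deg[8]=1.
Step 3: smallest deg-1 vertex = 4, p_3 = 6. Add edge {4,6}. Now deg[4]=0, deg[6]=1.
Step 4: smallest deg-1 vertex = 6, p_4 = 7. Add edge {6,7}. Now deg[6]=0, deg[7]=1.
Step 5: smallest deg-1 vertex = 7, p_5 = 5. Add edge {5,7}. Now deg[7]=0, deg[5]=1.
Step 6: smallest deg-1 vertex = 5, p_6 = 1. Add edge {1,5}. Now deg[5]=0, deg[1]=2.
Step 7: smallest deg-1 vertex = 8, p_7 = 1. Add edge {1,8}. Now deg[8]=0, deg[1]=1.
Final: two remaining deg-1 vertices are 1, 9. Add edge {1,9}.

Answer: 2 9
3 8
4 6
6 7
5 7
1 5
1 8
1 9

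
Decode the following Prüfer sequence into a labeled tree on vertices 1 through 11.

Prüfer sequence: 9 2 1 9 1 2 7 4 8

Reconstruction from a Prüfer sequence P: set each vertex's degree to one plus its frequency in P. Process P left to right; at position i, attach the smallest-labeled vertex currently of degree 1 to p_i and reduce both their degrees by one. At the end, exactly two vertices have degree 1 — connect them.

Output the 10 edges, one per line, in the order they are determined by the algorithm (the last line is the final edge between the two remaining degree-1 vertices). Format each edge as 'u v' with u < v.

Answer: 3 9
2 5
1 6
9 10
1 9
1 2
2 7
4 7
4 8
8 11

Derivation:
Initial degrees: {1:3, 2:3, 3:1, 4:2, 5:1, 6:1, 7:2, 8:2, 9:3, 10:1, 11:1}
Step 1: smallest deg-1 vertex = 3, p_1 = 9. Add edge {3,9}. Now deg[3]=0, deg[9]=2.
Step 2: smallest deg-1 vertex = 5, p_2 = 2. Add edge {2,5}. Now deg[5]=0, deg[2]=2.
Step 3: smallest deg-1 vertex = 6, p_3 = 1. Add edge {1,6}. Now deg[6]=0, deg[1]=2.
Step 4: smallest deg-1 vertex = 10, p_4 = 9. Add edge {9,10}. Now deg[10]=0, deg[9]=1.
Step 5: smallest deg-1 vertex = 9, p_5 = 1. Add edge {1,9}. Now deg[9]=0, deg[1]=1.
Step 6: smallest deg-1 vertex = 1, p_6 = 2. Add edge {1,2}. Now deg[1]=0, deg[2]=1.
Step 7: smallest deg-1 vertex = 2, p_7 = 7. Add edge {2,7}. Now deg[2]=0, deg[7]=1.
Step 8: smallest deg-1 vertex = 7, p_8 = 4. Add edge {4,7}. Now deg[7]=0, deg[4]=1.
Step 9: smallest deg-1 vertex = 4, p_9 = 8. Add edge {4,8}. Now deg[4]=0, deg[8]=1.
Final: two remaining deg-1 vertices are 8, 11. Add edge {8,11}.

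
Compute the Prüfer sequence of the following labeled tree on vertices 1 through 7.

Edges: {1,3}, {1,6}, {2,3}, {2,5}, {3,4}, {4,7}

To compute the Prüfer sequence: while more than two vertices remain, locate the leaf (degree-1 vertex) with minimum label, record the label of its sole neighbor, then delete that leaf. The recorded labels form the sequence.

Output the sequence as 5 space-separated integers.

Answer: 2 3 1 3 4

Derivation:
Step 1: leaves = {5,6,7}. Remove smallest leaf 5, emit neighbor 2.
Step 2: leaves = {2,6,7}. Remove smallest leaf 2, emit neighbor 3.
Step 3: leaves = {6,7}. Remove smallest leaf 6, emit neighbor 1.
Step 4: leaves = {1,7}. Remove smallest leaf 1, emit neighbor 3.
Step 5: leaves = {3,7}. Remove smallest leaf 3, emit neighbor 4.
Done: 2 vertices remain (4, 7). Sequence = [2 3 1 3 4]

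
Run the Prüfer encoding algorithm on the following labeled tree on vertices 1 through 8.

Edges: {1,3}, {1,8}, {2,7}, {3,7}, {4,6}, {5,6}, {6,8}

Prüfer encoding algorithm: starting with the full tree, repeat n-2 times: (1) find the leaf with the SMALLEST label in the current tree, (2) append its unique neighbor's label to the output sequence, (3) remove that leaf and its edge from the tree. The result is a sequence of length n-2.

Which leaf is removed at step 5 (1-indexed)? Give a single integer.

Answer: 7

Derivation:
Step 1: current leaves = {2,4,5}. Remove leaf 2 (neighbor: 7).
Step 2: current leaves = {4,5,7}. Remove leaf 4 (neighbor: 6).
Step 3: current leaves = {5,7}. Remove leaf 5 (neighbor: 6).
Step 4: current leaves = {6,7}. Remove leaf 6 (neighbor: 8).
Step 5: current leaves = {7,8}. Remove leaf 7 (neighbor: 3).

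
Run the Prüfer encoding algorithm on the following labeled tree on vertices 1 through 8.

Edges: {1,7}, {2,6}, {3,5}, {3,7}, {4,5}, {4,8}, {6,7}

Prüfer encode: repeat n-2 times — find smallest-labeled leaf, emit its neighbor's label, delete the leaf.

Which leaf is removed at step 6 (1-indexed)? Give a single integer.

Answer: 5

Derivation:
Step 1: current leaves = {1,2,8}. Remove leaf 1 (neighbor: 7).
Step 2: current leaves = {2,8}. Remove leaf 2 (neighbor: 6).
Step 3: current leaves = {6,8}. Remove leaf 6 (neighbor: 7).
Step 4: current leaves = {7,8}. Remove leaf 7 (neighbor: 3).
Step 5: current leaves = {3,8}. Remove leaf 3 (neighbor: 5).
Step 6: current leaves = {5,8}. Remove leaf 5 (neighbor: 4).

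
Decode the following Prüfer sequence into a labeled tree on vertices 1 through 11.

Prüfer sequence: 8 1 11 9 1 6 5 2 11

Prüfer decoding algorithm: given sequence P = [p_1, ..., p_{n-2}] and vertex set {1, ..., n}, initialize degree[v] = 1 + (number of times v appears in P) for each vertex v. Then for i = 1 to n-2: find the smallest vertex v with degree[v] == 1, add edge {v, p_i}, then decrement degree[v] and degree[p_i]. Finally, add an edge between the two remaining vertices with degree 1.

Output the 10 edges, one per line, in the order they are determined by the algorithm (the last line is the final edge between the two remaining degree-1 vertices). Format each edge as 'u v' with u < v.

Answer: 3 8
1 4
7 11
8 9
1 9
1 6
5 6
2 5
2 11
10 11

Derivation:
Initial degrees: {1:3, 2:2, 3:1, 4:1, 5:2, 6:2, 7:1, 8:2, 9:2, 10:1, 11:3}
Step 1: smallest deg-1 vertex = 3, p_1 = 8. Add edge {3,8}. Now deg[3]=0, deg[8]=1.
Step 2: smallest deg-1 vertex = 4, p_2 = 1. Add edge {1,4}. Now deg[4]=0, deg[1]=2.
Step 3: smallest deg-1 vertex = 7, p_3 = 11. Add edge {7,11}. Now deg[7]=0, deg[11]=2.
Step 4: smallest deg-1 vertex = 8, p_4 = 9. Add edge {8,9}. Now deg[8]=0, deg[9]=1.
Step 5: smallest deg-1 vertex = 9, p_5 = 1. Add edge {1,9}. Now deg[9]=0, deg[1]=1.
Step 6: smallest deg-1 vertex = 1, p_6 = 6. Add edge {1,6}. Now deg[1]=0, deg[6]=1.
Step 7: smallest deg-1 vertex = 6, p_7 = 5. Add edge {5,6}. Now deg[6]=0, deg[5]=1.
Step 8: smallest deg-1 vertex = 5, p_8 = 2. Add edge {2,5}. Now deg[5]=0, deg[2]=1.
Step 9: smallest deg-1 vertex = 2, p_9 = 11. Add edge {2,11}. Now deg[2]=0, deg[11]=1.
Final: two remaining deg-1 vertices are 10, 11. Add edge {10,11}.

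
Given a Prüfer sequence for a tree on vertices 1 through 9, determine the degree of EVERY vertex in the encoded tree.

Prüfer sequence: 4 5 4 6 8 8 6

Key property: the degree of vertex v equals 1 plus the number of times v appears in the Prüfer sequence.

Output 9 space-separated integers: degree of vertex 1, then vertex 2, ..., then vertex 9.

p_1 = 4: count[4] becomes 1
p_2 = 5: count[5] becomes 1
p_3 = 4: count[4] becomes 2
p_4 = 6: count[6] becomes 1
p_5 = 8: count[8] becomes 1
p_6 = 8: count[8] becomes 2
p_7 = 6: count[6] becomes 2
Degrees (1 + count): deg[1]=1+0=1, deg[2]=1+0=1, deg[3]=1+0=1, deg[4]=1+2=3, deg[5]=1+1=2, deg[6]=1+2=3, deg[7]=1+0=1, deg[8]=1+2=3, deg[9]=1+0=1

Answer: 1 1 1 3 2 3 1 3 1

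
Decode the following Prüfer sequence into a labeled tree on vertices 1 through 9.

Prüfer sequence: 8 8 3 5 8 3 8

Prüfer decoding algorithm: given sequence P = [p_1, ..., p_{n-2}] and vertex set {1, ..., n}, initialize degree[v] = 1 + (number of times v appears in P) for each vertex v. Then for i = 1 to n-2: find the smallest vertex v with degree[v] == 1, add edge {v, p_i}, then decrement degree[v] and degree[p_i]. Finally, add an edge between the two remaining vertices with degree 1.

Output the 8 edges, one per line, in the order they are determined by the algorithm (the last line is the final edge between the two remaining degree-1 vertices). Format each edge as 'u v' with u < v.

Answer: 1 8
2 8
3 4
5 6
5 8
3 7
3 8
8 9

Derivation:
Initial degrees: {1:1, 2:1, 3:3, 4:1, 5:2, 6:1, 7:1, 8:5, 9:1}
Step 1: smallest deg-1 vertex = 1, p_1 = 8. Add edge {1,8}. Now deg[1]=0, deg[8]=4.
Step 2: smallest deg-1 vertex = 2, p_2 = 8. Add edge {2,8}. Now deg[2]=0, deg[8]=3.
Step 3: smallest deg-1 vertex = 4, p_3 = 3. Add edge {3,4}. Now deg[4]=0, deg[3]=2.
Step 4: smallest deg-1 vertex = 6, p_4 = 5. Add edge {5,6}. Now deg[6]=0, deg[5]=1.
Step 5: smallest deg-1 vertex = 5, p_5 = 8. Add edge {5,8}. Now deg[5]=0, deg[8]=2.
Step 6: smallest deg-1 vertex = 7, p_6 = 3. Add edge {3,7}. Now deg[7]=0, deg[3]=1.
Step 7: smallest deg-1 vertex = 3, p_7 = 8. Add edge {3,8}. Now deg[3]=0, deg[8]=1.
Final: two remaining deg-1 vertices are 8, 9. Add edge {8,9}.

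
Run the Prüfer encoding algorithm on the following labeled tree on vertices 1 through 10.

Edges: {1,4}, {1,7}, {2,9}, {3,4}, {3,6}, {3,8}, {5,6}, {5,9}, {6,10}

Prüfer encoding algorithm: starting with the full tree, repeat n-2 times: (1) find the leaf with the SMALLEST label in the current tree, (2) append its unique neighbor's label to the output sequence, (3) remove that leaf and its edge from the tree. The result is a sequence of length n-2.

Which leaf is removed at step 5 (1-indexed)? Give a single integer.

Answer: 8

Derivation:
Step 1: current leaves = {2,7,8,10}. Remove leaf 2 (neighbor: 9).
Step 2: current leaves = {7,8,9,10}. Remove leaf 7 (neighbor: 1).
Step 3: current leaves = {1,8,9,10}. Remove leaf 1 (neighbor: 4).
Step 4: current leaves = {4,8,9,10}. Remove leaf 4 (neighbor: 3).
Step 5: current leaves = {8,9,10}. Remove leaf 8 (neighbor: 3).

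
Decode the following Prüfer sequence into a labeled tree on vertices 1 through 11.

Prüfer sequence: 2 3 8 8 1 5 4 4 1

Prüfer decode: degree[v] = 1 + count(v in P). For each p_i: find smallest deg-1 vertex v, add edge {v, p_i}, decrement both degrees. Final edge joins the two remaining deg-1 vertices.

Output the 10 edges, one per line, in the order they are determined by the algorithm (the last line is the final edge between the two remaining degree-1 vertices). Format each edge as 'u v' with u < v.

Answer: 2 6
2 3
3 8
7 8
1 8
5 9
4 5
4 10
1 4
1 11

Derivation:
Initial degrees: {1:3, 2:2, 3:2, 4:3, 5:2, 6:1, 7:1, 8:3, 9:1, 10:1, 11:1}
Step 1: smallest deg-1 vertex = 6, p_1 = 2. Add edge {2,6}. Now deg[6]=0, deg[2]=1.
Step 2: smallest deg-1 vertex = 2, p_2 = 3. Add edge {2,3}. Now deg[2]=0, deg[3]=1.
Step 3: smallest deg-1 vertex = 3, p_3 = 8. Add edge {3,8}. Now deg[3]=0, deg[8]=2.
Step 4: smallest deg-1 vertex = 7, p_4 = 8. Add edge {7,8}. Now deg[7]=0, deg[8]=1.
Step 5: smallest deg-1 vertex = 8, p_5 = 1. Add edge {1,8}. Now deg[8]=0, deg[1]=2.
Step 6: smallest deg-1 vertex = 9, p_6 = 5. Add edge {5,9}. Now deg[9]=0, deg[5]=1.
Step 7: smallest deg-1 vertex = 5, p_7 = 4. Add edge {4,5}. Now deg[5]=0, deg[4]=2.
Step 8: smallest deg-1 vertex = 10, p_8 = 4. Add edge {4,10}. Now deg[10]=0, deg[4]=1.
Step 9: smallest deg-1 vertex = 4, p_9 = 1. Add edge {1,4}. Now deg[4]=0, deg[1]=1.
Final: two remaining deg-1 vertices are 1, 11. Add edge {1,11}.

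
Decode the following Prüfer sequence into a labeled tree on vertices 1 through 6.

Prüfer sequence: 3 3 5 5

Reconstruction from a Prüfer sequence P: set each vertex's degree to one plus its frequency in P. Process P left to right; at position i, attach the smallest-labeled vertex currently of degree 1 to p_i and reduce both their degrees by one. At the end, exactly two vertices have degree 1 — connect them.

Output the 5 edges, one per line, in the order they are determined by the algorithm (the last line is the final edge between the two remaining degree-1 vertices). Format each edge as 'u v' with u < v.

Answer: 1 3
2 3
3 5
4 5
5 6

Derivation:
Initial degrees: {1:1, 2:1, 3:3, 4:1, 5:3, 6:1}
Step 1: smallest deg-1 vertex = 1, p_1 = 3. Add edge {1,3}. Now deg[1]=0, deg[3]=2.
Step 2: smallest deg-1 vertex = 2, p_2 = 3. Add edge {2,3}. Now deg[2]=0, deg[3]=1.
Step 3: smallest deg-1 vertex = 3, p_3 = 5. Add edge {3,5}. Now deg[3]=0, deg[5]=2.
Step 4: smallest deg-1 vertex = 4, p_4 = 5. Add edge {4,5}. Now deg[4]=0, deg[5]=1.
Final: two remaining deg-1 vertices are 5, 6. Add edge {5,6}.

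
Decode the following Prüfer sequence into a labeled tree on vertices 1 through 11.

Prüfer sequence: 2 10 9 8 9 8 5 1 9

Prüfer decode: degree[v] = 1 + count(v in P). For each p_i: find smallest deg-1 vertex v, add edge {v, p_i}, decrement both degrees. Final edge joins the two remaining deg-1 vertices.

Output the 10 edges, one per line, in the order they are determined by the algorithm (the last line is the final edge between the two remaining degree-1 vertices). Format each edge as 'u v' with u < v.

Answer: 2 3
2 10
4 9
6 8
7 9
8 10
5 8
1 5
1 9
9 11

Derivation:
Initial degrees: {1:2, 2:2, 3:1, 4:1, 5:2, 6:1, 7:1, 8:3, 9:4, 10:2, 11:1}
Step 1: smallest deg-1 vertex = 3, p_1 = 2. Add edge {2,3}. Now deg[3]=0, deg[2]=1.
Step 2: smallest deg-1 vertex = 2, p_2 = 10. Add edge {2,10}. Now deg[2]=0, deg[10]=1.
Step 3: smallest deg-1 vertex = 4, p_3 = 9. Add edge {4,9}. Now deg[4]=0, deg[9]=3.
Step 4: smallest deg-1 vertex = 6, p_4 = 8. Add edge {6,8}. Now deg[6]=0, deg[8]=2.
Step 5: smallest deg-1 vertex = 7, p_5 = 9. Add edge {7,9}. Now deg[7]=0, deg[9]=2.
Step 6: smallest deg-1 vertex = 10, p_6 = 8. Add edge {8,10}. Now deg[10]=0, deg[8]=1.
Step 7: smallest deg-1 vertex = 8, p_7 = 5. Add edge {5,8}. Now deg[8]=0, deg[5]=1.
Step 8: smallest deg-1 vertex = 5, p_8 = 1. Add edge {1,5}. Now deg[5]=0, deg[1]=1.
Step 9: smallest deg-1 vertex = 1, p_9 = 9. Add edge {1,9}. Now deg[1]=0, deg[9]=1.
Final: two remaining deg-1 vertices are 9, 11. Add edge {9,11}.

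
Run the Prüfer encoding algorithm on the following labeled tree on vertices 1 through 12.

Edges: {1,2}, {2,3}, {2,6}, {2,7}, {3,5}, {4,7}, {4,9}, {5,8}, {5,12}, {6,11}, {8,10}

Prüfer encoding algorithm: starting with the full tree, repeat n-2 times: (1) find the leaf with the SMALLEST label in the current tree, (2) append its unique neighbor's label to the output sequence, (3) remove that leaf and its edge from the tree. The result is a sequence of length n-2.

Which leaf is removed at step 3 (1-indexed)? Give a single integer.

Answer: 4

Derivation:
Step 1: current leaves = {1,9,10,11,12}. Remove leaf 1 (neighbor: 2).
Step 2: current leaves = {9,10,11,12}. Remove leaf 9 (neighbor: 4).
Step 3: current leaves = {4,10,11,12}. Remove leaf 4 (neighbor: 7).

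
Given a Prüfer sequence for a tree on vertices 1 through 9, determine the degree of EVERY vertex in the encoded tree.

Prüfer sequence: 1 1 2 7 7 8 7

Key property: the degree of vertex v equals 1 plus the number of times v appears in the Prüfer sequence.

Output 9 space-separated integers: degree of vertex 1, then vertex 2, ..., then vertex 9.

p_1 = 1: count[1] becomes 1
p_2 = 1: count[1] becomes 2
p_3 = 2: count[2] becomes 1
p_4 = 7: count[7] becomes 1
p_5 = 7: count[7] becomes 2
p_6 = 8: count[8] becomes 1
p_7 = 7: count[7] becomes 3
Degrees (1 + count): deg[1]=1+2=3, deg[2]=1+1=2, deg[3]=1+0=1, deg[4]=1+0=1, deg[5]=1+0=1, deg[6]=1+0=1, deg[7]=1+3=4, deg[8]=1+1=2, deg[9]=1+0=1

Answer: 3 2 1 1 1 1 4 2 1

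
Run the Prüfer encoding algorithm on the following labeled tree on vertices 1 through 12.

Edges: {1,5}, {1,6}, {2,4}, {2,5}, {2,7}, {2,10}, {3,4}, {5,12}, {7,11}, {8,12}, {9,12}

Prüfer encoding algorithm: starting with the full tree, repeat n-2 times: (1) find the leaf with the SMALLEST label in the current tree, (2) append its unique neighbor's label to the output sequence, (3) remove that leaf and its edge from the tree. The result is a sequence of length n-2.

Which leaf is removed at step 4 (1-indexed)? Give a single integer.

Answer: 1

Derivation:
Step 1: current leaves = {3,6,8,9,10,11}. Remove leaf 3 (neighbor: 4).
Step 2: current leaves = {4,6,8,9,10,11}. Remove leaf 4 (neighbor: 2).
Step 3: current leaves = {6,8,9,10,11}. Remove leaf 6 (neighbor: 1).
Step 4: current leaves = {1,8,9,10,11}. Remove leaf 1 (neighbor: 5).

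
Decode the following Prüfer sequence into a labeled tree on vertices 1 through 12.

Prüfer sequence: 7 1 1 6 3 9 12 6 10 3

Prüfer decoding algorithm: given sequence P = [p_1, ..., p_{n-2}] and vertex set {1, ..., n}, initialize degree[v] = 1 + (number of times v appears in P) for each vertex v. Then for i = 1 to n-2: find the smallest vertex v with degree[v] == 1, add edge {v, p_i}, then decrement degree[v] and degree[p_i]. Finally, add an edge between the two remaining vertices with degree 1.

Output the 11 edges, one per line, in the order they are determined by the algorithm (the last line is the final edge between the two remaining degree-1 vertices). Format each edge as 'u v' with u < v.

Initial degrees: {1:3, 2:1, 3:3, 4:1, 5:1, 6:3, 7:2, 8:1, 9:2, 10:2, 11:1, 12:2}
Step 1: smallest deg-1 vertex = 2, p_1 = 7. Add edge {2,7}. Now deg[2]=0, deg[7]=1.
Step 2: smallest deg-1 vertex = 4, p_2 = 1. Add edge {1,4}. Now deg[4]=0, deg[1]=2.
Step 3: smallest deg-1 vertex = 5, p_3 = 1. Add edge {1,5}. Now deg[5]=0, deg[1]=1.
Step 4: smallest deg-1 vertex = 1, p_4 = 6. Add edge {1,6}. Now deg[1]=0, deg[6]=2.
Step 5: smallest deg-1 vertex = 7, p_5 = 3. Add edge {3,7}. Now deg[7]=0, deg[3]=2.
Step 6: smallest deg-1 vertex = 8, p_6 = 9. Add edge {8,9}. Now deg[8]=0, deg[9]=1.
Step 7: smallest deg-1 vertex = 9, p_7 = 12. Add edge {9,12}. Now deg[9]=0, deg[12]=1.
Step 8: smallest deg-1 vertex = 11, p_8 = 6. Add edge {6,11}. Now deg[11]=0, deg[6]=1.
Step 9: smallest deg-1 vertex = 6, p_9 = 10. Add edge {6,10}. Now deg[6]=0, deg[10]=1.
Step 10: smallest deg-1 vertex = 10, p_10 = 3. Add edge {3,10}. Now deg[10]=0, deg[3]=1.
Final: two remaining deg-1 vertices are 3, 12. Add edge {3,12}.

Answer: 2 7
1 4
1 5
1 6
3 7
8 9
9 12
6 11
6 10
3 10
3 12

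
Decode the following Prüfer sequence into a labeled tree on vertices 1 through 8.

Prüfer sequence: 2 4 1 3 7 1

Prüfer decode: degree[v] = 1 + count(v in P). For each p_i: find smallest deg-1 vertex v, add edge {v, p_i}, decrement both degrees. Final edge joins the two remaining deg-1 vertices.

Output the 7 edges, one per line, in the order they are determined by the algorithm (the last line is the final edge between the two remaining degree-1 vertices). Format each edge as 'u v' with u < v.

Initial degrees: {1:3, 2:2, 3:2, 4:2, 5:1, 6:1, 7:2, 8:1}
Step 1: smallest deg-1 vertex = 5, p_1 = 2. Add edge {2,5}. Now deg[5]=0, deg[2]=1.
Step 2: smallest deg-1 vertex = 2, p_2 = 4. Add edge {2,4}. Now deg[2]=0, deg[4]=1.
Step 3: smallest deg-1 vertex = 4, p_3 = 1. Add edge {1,4}. Now deg[4]=0, deg[1]=2.
Step 4: smallest deg-1 vertex = 6, p_4 = 3. Add edge {3,6}. Now deg[6]=0, deg[3]=1.
Step 5: smallest deg-1 vertex = 3, p_5 = 7. Add edge {3,7}. Now deg[3]=0, deg[7]=1.
Step 6: smallest deg-1 vertex = 7, p_6 = 1. Add edge {1,7}. Now deg[7]=0, deg[1]=1.
Final: two remaining deg-1 vertices are 1, 8. Add edge {1,8}.

Answer: 2 5
2 4
1 4
3 6
3 7
1 7
1 8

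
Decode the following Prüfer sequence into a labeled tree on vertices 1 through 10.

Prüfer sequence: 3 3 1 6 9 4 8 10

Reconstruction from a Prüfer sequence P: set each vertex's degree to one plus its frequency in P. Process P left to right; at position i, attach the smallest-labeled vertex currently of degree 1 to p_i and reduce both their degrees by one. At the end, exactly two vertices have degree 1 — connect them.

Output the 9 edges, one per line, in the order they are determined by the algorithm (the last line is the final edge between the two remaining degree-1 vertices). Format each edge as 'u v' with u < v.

Answer: 2 3
3 5
1 3
1 6
6 9
4 7
4 8
8 10
9 10

Derivation:
Initial degrees: {1:2, 2:1, 3:3, 4:2, 5:1, 6:2, 7:1, 8:2, 9:2, 10:2}
Step 1: smallest deg-1 vertex = 2, p_1 = 3. Add edge {2,3}. Now deg[2]=0, deg[3]=2.
Step 2: smallest deg-1 vertex = 5, p_2 = 3. Add edge {3,5}. Now deg[5]=0, deg[3]=1.
Step 3: smallest deg-1 vertex = 3, p_3 = 1. Add edge {1,3}. Now deg[3]=0, deg[1]=1.
Step 4: smallest deg-1 vertex = 1, p_4 = 6. Add edge {1,6}. Now deg[1]=0, deg[6]=1.
Step 5: smallest deg-1 vertex = 6, p_5 = 9. Add edge {6,9}. Now deg[6]=0, deg[9]=1.
Step 6: smallest deg-1 vertex = 7, p_6 = 4. Add edge {4,7}. Now deg[7]=0, deg[4]=1.
Step 7: smallest deg-1 vertex = 4, p_7 = 8. Add edge {4,8}. Now deg[4]=0, deg[8]=1.
Step 8: smallest deg-1 vertex = 8, p_8 = 10. Add edge {8,10}. Now deg[8]=0, deg[10]=1.
Final: two remaining deg-1 vertices are 9, 10. Add edge {9,10}.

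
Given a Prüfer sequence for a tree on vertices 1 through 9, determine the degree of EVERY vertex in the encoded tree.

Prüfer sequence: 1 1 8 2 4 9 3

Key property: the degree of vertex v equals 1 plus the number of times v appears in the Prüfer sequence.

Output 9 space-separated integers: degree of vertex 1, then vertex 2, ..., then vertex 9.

Answer: 3 2 2 2 1 1 1 2 2

Derivation:
p_1 = 1: count[1] becomes 1
p_2 = 1: count[1] becomes 2
p_3 = 8: count[8] becomes 1
p_4 = 2: count[2] becomes 1
p_5 = 4: count[4] becomes 1
p_6 = 9: count[9] becomes 1
p_7 = 3: count[3] becomes 1
Degrees (1 + count): deg[1]=1+2=3, deg[2]=1+1=2, deg[3]=1+1=2, deg[4]=1+1=2, deg[5]=1+0=1, deg[6]=1+0=1, deg[7]=1+0=1, deg[8]=1+1=2, deg[9]=1+1=2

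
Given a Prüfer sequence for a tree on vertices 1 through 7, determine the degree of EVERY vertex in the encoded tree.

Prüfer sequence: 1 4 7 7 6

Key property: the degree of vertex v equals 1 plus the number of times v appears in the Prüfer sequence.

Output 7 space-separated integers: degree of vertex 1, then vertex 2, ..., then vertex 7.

p_1 = 1: count[1] becomes 1
p_2 = 4: count[4] becomes 1
p_3 = 7: count[7] becomes 1
p_4 = 7: count[7] becomes 2
p_5 = 6: count[6] becomes 1
Degrees (1 + count): deg[1]=1+1=2, deg[2]=1+0=1, deg[3]=1+0=1, deg[4]=1+1=2, deg[5]=1+0=1, deg[6]=1+1=2, deg[7]=1+2=3

Answer: 2 1 1 2 1 2 3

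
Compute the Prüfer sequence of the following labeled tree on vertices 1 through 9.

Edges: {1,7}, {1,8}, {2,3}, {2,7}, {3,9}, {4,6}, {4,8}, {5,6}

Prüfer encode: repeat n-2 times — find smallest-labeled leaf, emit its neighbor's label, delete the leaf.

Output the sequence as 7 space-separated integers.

Answer: 6 4 8 1 7 2 3

Derivation:
Step 1: leaves = {5,9}. Remove smallest leaf 5, emit neighbor 6.
Step 2: leaves = {6,9}. Remove smallest leaf 6, emit neighbor 4.
Step 3: leaves = {4,9}. Remove smallest leaf 4, emit neighbor 8.
Step 4: leaves = {8,9}. Remove smallest leaf 8, emit neighbor 1.
Step 5: leaves = {1,9}. Remove smallest leaf 1, emit neighbor 7.
Step 6: leaves = {7,9}. Remove smallest leaf 7, emit neighbor 2.
Step 7: leaves = {2,9}. Remove smallest leaf 2, emit neighbor 3.
Done: 2 vertices remain (3, 9). Sequence = [6 4 8 1 7 2 3]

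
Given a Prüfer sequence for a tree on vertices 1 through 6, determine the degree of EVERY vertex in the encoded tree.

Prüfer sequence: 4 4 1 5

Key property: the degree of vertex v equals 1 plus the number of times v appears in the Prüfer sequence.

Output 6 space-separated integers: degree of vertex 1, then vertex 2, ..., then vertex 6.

Answer: 2 1 1 3 2 1

Derivation:
p_1 = 4: count[4] becomes 1
p_2 = 4: count[4] becomes 2
p_3 = 1: count[1] becomes 1
p_4 = 5: count[5] becomes 1
Degrees (1 + count): deg[1]=1+1=2, deg[2]=1+0=1, deg[3]=1+0=1, deg[4]=1+2=3, deg[5]=1+1=2, deg[6]=1+0=1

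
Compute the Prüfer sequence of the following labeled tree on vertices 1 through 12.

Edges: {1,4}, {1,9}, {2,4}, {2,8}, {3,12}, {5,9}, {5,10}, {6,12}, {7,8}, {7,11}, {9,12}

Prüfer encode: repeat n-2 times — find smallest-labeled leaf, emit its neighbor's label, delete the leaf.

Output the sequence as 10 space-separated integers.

Step 1: leaves = {3,6,10,11}. Remove smallest leaf 3, emit neighbor 12.
Step 2: leaves = {6,10,11}. Remove smallest leaf 6, emit neighbor 12.
Step 3: leaves = {10,11,12}. Remove smallest leaf 10, emit neighbor 5.
Step 4: leaves = {5,11,12}. Remove smallest leaf 5, emit neighbor 9.
Step 5: leaves = {11,12}. Remove smallest leaf 11, emit neighbor 7.
Step 6: leaves = {7,12}. Remove smallest leaf 7, emit neighbor 8.
Step 7: leaves = {8,12}. Remove smallest leaf 8, emit neighbor 2.
Step 8: leaves = {2,12}. Remove smallest leaf 2, emit neighbor 4.
Step 9: leaves = {4,12}. Remove smallest leaf 4, emit neighbor 1.
Step 10: leaves = {1,12}. Remove smallest leaf 1, emit neighbor 9.
Done: 2 vertices remain (9, 12). Sequence = [12 12 5 9 7 8 2 4 1 9]

Answer: 12 12 5 9 7 8 2 4 1 9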